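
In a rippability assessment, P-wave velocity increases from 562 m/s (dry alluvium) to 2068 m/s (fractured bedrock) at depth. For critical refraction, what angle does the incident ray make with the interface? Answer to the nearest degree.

74°

At critical incidence the refracted ray runs along the interface (θ₂ = 90°), so sin θ_c = V₁/V₂.
θ_c = arcsin(562/2068) = arcsin 0.2718 = 15.77°.
Measured from the interface: 90° − 15.77° = 74.23°.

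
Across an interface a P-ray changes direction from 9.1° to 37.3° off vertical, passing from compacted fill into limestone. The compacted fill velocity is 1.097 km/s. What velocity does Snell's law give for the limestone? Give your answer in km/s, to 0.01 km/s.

Snell's law: sin 9.1°/V₁ = sin 37.3°/V₂.
V₂ = V₁·sin 37.3°/sin 9.1° = 1.097 × 3.8315 = 4.20 km/s.

4.20 km/s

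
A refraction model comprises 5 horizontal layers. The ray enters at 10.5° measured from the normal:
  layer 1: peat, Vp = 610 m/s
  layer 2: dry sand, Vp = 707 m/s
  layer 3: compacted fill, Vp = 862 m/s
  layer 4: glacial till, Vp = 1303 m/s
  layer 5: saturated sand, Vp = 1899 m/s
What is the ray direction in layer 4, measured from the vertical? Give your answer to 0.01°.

Snell's law across each interface conserves sin θ / V, so sin θ_4 = V_4·sin θ₁/V₁.
sin θ_4 = 1303 × sin 10.5° / 610 = 0.3893.
θ_4 = 22.91° from the vertical.

22.91°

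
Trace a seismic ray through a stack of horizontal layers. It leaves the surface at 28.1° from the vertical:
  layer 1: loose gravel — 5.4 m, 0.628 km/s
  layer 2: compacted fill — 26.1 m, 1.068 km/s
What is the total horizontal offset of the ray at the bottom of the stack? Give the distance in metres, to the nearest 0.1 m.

37.8 m

Apply Snell's law at each interface; in layer i the horizontal offset is hᵢ·tan θᵢ.
Layer 1: θ = 28.10°; offset = 5.4·tan 28.10° = 2.883 m.
Layer 2: sin θ = 1.068·sin 28.1°/0.628 = 0.8010, θ = 53.23°; offset = 26.1·tan 53.23° = 34.924 m.
Summing the layer offsets gives 37.807 m.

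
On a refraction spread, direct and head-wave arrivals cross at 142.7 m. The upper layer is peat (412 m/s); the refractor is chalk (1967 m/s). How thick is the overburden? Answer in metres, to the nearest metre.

x_cross = 2h·√((V₂+V₁)/(V₂−V₁)) → h = x_cross / (2·√((V₂+V₁)/(V₂−V₁))).
√((V₂+V₁)/(V₂−V₁)) = √((1967+412)/(1967−412)) = 1.2369.
h = 142.7 / (2·1.2369) = 57.68 m.

58 m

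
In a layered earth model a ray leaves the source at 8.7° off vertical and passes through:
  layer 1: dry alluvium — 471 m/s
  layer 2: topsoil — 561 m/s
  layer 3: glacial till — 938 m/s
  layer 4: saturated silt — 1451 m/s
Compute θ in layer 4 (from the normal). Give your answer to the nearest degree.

Snell's law across each interface conserves sin θ / V, so sin θ_4 = V_4·sin θ₁/V₁.
sin θ_4 = 1451 × sin 8.7° / 471 = 0.4660.
θ_4 = 27.77° from the vertical.

28°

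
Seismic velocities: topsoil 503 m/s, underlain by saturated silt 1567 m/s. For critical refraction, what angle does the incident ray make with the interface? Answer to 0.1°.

Critical incidence: sin θ_c = V₁/V₂ = 503/1567 = 0.3210.
θ_c = arcsin 0.3210 = 18.72°.
Measured from the interface: 90° − 18.72° = 71.28°.

71.3°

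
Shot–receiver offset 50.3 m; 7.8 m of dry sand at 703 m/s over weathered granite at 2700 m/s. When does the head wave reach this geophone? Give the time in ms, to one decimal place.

t = x/V₂ + 2h·√(V₂²−V₁²)/(V₁V₂).
√(V₂²−V₁²) = √(2700²−703²) = 2606.9 m/s; delay term = 2·7.8·2606.9/(703·2700) = 0.02143 s.
t = 50.3/2700 + 0.02143 = 0.04005 s.

40.1 ms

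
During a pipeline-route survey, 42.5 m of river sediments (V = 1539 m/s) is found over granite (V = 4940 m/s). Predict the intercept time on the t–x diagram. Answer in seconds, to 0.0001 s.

0.0525 s

tᵢ = 2h·√(V₂²−V₁²)/(V₁V₂).
√(V₂²−V₁²) = √(4940²−1539²) = 4694.2 m/s.
tᵢ = 2·42.5·4694.2/(1539·4940) = 0.05248 s.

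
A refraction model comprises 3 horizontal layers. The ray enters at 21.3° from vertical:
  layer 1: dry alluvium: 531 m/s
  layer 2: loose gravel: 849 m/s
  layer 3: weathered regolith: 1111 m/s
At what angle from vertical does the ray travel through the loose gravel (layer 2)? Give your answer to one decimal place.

35.5°

Snell's law across each interface conserves sin θ / V, so sin θ_2 = V_2·sin θ₁/V₁.
sin θ_2 = 849 × sin 21.3° / 531 = 0.5808.
θ_2 = arcsin 0.5808 = 35.51°.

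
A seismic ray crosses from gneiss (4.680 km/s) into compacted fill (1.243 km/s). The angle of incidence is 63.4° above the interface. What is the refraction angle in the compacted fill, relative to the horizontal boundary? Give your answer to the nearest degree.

83°

Angle from the normal: 90° − 63.4° = 26.6°.
Snell's law: sin θ₂ = (V₂/V₁)·sin θ₁ = (1.243/4.680)·sin 26.6° = 0.1189.
θ₂ = sin⁻¹(0.1189) = 6.83° (from vertical).
From the interface: 90° − 6.83° = 83.17°.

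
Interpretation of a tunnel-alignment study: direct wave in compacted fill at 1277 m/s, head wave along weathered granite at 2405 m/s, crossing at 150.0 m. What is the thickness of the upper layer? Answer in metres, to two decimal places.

h = (x_cross/2)·√((V₂−V₁)/(V₂+V₁)).
(V₂−V₁)/(V₂+V₁) = (2405−1277)/(2405+1277) = 0.3064; √ = 0.5535.
h = (150.0/2)·0.5535 = 41.51 m.

41.51 m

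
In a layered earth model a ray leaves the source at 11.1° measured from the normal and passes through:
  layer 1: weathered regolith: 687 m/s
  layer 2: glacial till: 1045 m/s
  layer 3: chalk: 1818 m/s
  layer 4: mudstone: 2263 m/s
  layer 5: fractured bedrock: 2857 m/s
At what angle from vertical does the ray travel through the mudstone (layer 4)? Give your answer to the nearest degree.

Ray parameter p = sin 11.1° / 687 = 2.8024e-04 s/m.
sin θ_4 = p·V_4 = 2.8024e-04 × 2263 = 0.6342.
θ_4 = arcsin 0.6342 = 39.36°.

39°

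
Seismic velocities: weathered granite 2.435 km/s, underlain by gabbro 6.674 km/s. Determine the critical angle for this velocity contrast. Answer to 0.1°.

21.4°

At critical incidence the refracted ray runs along the interface (θ₂ = 90°), so sin θ_c = V₁/V₂.
θ_c = arcsin(2.435/6.674) = arcsin 0.3648 = 21.40°.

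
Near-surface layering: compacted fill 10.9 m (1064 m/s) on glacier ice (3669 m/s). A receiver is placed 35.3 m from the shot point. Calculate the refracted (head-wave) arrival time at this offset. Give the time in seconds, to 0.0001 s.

t = x/V₂ + 2h·√(V₂²−V₁²)/(V₁V₂).
√(V₂²−V₁²) = √(3669²−1064²) = 3511.3 m/s; delay term = 2·10.9·3511.3/(1064·3669) = 0.01961 s.
t = 35.3/3669 + 0.01961 = 0.02923 s.

0.0292 s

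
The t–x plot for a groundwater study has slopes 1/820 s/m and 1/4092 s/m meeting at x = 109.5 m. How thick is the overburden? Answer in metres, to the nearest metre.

45 m

h = (x_cross/2)·√((V₂−V₁)/(V₂+V₁)).
(V₂−V₁)/(V₂+V₁) = (4092−820)/(4092+820) = 0.6661; √ = 0.8162.
h = (109.5/2)·0.8162 = 44.68 m.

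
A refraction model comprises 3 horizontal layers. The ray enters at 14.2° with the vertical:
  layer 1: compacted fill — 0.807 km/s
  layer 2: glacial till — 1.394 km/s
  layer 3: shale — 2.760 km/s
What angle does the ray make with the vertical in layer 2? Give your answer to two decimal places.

25.07°

Ray parameter p = sin 14.2° / 0.807 = 3.0397e-01 s/km.
sin θ_2 = p·V_2 = 3.0397e-01 × 1.394 = 0.4237.
θ_2 = 25.07° from the vertical.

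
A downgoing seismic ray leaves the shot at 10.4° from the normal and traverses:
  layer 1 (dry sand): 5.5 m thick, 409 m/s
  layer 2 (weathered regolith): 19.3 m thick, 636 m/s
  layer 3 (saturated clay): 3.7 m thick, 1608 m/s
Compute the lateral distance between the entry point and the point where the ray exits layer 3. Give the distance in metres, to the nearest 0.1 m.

Ray parameter p = sin 10.4° / 409 m/s = 4.4137e-04 s/m.
Layer 1: θ = 10.40°; offset = 5.5·tan 10.40° = 1.009 m.
Layer 2: sin θ = p·636 = 0.2807 → θ = 16.30°; offset = 19.3·tan 16.30° = 5.645 m.
Layer 3: sin θ = p·1608 = 0.7097 → θ = 45.21°; offset = 3.7·tan 45.21° = 3.727 m.
Total horizontal offset = 10.382 m.

10.4 m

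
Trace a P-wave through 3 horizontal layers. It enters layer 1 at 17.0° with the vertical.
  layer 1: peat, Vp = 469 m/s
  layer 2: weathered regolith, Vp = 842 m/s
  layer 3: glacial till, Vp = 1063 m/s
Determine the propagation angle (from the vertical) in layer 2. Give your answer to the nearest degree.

Ray parameter p = sin 17.0° / 469 = 6.2339e-04 s/m.
sin θ_2 = p·V_2 = 6.2339e-04 × 842 = 0.5249.
θ_2 = 31.66° from the vertical.

32°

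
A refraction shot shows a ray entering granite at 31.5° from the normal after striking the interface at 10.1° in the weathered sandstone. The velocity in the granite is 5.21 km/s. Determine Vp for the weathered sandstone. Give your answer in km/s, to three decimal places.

Snell's law: sin 10.1°/V₁ = sin 31.5°/V₂.
V₁ = V₂·sin 10.1°/sin 31.5° = 5.21 × 0.3356 = 1.749 km/s.

1.749 km/s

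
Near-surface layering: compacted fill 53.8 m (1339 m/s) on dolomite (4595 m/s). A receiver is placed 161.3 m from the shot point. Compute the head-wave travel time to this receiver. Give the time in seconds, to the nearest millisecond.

t = x/V₂ + 2h·√(V₂²−V₁²)/(V₁V₂).
√(V₂²−V₁²) = √(4595²−1339²) = 4395.6 m/s; delay term = 2·53.8·4395.6/(1339·4595) = 0.07687 s.
t = 161.3/4595 + 0.07687 = 0.11197 s.

0.112 s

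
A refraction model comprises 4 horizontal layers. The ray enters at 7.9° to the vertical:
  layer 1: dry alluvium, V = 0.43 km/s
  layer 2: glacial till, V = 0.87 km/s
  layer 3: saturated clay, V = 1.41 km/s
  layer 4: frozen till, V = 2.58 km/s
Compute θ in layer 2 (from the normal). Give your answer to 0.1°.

16.1°

Ray parameter p = sin 7.9° / 0.43 = 3.1964e-01 s/km.
sin θ_2 = p·V_2 = 3.1964e-01 × 0.87 = 0.2781.
θ_2 = arcsin 0.2781 = 16.15°.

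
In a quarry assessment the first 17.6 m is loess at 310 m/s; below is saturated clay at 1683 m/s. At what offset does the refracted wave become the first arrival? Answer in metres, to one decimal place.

x_cross = 2h·√((V₂+V₁)/(V₂−V₁)).
(V₂+V₁)/(V₂−V₁) = (1683+310)/(1683−310) = 1.4516; √ = 1.2048.
x_cross = 2·17.6·1.2048 = 42.41 m.

42.4 m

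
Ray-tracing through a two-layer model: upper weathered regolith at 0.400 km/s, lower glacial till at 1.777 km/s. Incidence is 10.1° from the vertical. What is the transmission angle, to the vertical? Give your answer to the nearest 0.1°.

sin θ₁/V₁ = sin θ₂/V₂ ⇒ sin θ₂ = 1.777·sin 10.1°/0.400 = 1.777·0.1754/0.400 = 0.7791.
θ₂ = sin⁻¹(0.7791) = 51.18° (from vertical).

51.2°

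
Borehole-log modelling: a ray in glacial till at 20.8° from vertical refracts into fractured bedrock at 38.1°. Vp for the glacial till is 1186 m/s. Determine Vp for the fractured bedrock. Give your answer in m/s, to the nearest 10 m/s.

2060 m/s

Snell's law: sin 20.8°/V₁ = sin 38.1°/V₂.
V₂ = V₁·sin 38.1°/sin 20.8° = 1186 × 1.7376 = 2060.80 m/s.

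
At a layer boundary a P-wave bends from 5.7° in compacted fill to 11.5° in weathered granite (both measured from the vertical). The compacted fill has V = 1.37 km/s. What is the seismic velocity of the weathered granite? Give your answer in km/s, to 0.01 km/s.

Snell's law: sin 5.7°/V₁ = sin 11.5°/V₂.
V₂ = V₁·sin 11.5°/sin 5.7° = 1.37 × 2.0073 = 2.75 km/s.

2.75 km/s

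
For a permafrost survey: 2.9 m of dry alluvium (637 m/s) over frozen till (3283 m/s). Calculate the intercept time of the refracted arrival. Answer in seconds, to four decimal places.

θ_c = arcsin(V₁/V₂) = arcsin(637/3283) = 11.19°; cos θ_c = 0.9810.
tᵢ = 2h·cos θ_c / V₁ = 2·2.9·0.9810 / 637 = 0.00893 s.

0.0089 s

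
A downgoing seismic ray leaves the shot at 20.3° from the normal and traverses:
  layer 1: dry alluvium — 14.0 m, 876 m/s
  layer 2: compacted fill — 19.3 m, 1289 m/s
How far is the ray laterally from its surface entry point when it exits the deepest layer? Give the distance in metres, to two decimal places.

16.64 m

p = sin θ₁/V₁ = sin 20.3°/876 = 3.9605e-04 s/m is conserved through the stack.
Layer 1: θ = 20.30°; offset = 14.0·tan 20.30° = 5.1788 m.
Layer 2: sin θ = p·1289 = 0.5105 → θ = 30.70°; offset = 19.3·tan 30.70° = 11.4583 m.
Total horizontal offset = 16.6370 m.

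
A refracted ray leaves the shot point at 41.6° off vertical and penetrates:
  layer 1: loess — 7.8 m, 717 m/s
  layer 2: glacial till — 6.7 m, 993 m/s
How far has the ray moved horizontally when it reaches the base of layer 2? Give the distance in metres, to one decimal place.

22.6 m

Apply Snell's law at each interface; in layer i the horizontal offset is hᵢ·tan θᵢ.
Layer 1: θ = 41.60°; offset = 7.8·tan 41.60° = 6.925 m.
Layer 2: sin θ = 993·sin 41.6°/717 = 0.9195, θ = 66.85°; offset = 6.7·tan 66.85° = 15.672 m.
Total horizontal offset = 22.597 m.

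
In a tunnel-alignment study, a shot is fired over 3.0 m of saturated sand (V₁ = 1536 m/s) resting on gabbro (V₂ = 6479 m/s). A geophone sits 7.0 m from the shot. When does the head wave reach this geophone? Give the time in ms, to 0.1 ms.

4.9 ms

t = x/V₂ + 2h·√(V₂²−V₁²)/(V₁V₂).
√(V₂²−V₁²) = √(6479²−1536²) = 6294.3 m/s; delay term = 2·3.0·6294.3/(1536·6479) = 0.00379 s.
t = 7.0/6479 + 0.00379 = 0.00488 s.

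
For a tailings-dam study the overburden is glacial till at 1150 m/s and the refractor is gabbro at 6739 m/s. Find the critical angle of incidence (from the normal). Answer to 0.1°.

9.8°

At critical incidence the refracted ray runs along the interface (θ₂ = 90°), so sin θ_c = V₁/V₂.
θ_c = arcsin(1150/6739) = arcsin 0.1706 = 9.83°.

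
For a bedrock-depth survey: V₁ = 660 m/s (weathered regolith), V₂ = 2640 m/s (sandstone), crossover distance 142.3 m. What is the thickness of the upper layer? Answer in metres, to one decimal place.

h = (x_cross/2)·√((V₂−V₁)/(V₂+V₁)).
(V₂−V₁)/(V₂+V₁) = (2640−660)/(2640+660) = 0.6000; √ = 0.7746.
h = (142.3/2)·0.7746 = 55.11 m.

55.1 m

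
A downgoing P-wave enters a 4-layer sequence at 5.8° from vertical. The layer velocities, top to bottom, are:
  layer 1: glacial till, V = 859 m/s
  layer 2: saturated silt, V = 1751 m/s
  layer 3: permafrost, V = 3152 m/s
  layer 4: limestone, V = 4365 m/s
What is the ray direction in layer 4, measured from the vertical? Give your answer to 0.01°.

Snell's law across each interface conserves sin θ / V, so sin θ_4 = V_4·sin θ₁/V₁.
sin θ_4 = 4365 × sin 5.8° / 859 = 0.5135.
θ_4 = 30.90° from the vertical.

30.90°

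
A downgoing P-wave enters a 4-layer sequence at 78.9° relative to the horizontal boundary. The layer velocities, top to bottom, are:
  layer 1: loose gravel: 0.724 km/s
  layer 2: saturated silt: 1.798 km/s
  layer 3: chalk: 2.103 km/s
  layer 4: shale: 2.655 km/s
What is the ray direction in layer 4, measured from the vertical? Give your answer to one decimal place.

44.9°

From the normal: θ₁ = 90° − 78.9° = 11.1°.
Ray parameter p = sin 11.1° / 0.724 = 2.6591e-01 s/km.
sin θ_4 = p·V_4 = 2.6591e-01 × 2.655 = 0.7060.
θ_4 = arcsin 0.7060 = 44.91°.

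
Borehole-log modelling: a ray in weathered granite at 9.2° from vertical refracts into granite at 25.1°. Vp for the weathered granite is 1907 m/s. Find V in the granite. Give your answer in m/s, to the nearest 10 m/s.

Snell's law: sin 9.2°/V₁ = sin 25.1°/V₂.
V₂ = V₁·sin 25.1°/sin 9.2° = 1907 × 2.6532 = 5059.68 m/s.

5060 m/s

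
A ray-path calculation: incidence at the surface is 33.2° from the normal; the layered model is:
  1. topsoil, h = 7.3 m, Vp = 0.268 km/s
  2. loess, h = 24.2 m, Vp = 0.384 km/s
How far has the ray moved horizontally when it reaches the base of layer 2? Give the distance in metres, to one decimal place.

35.4 m

Apply Snell's law at each interface; in layer i the horizontal offset is hᵢ·tan θᵢ.
Layer 1: θ = 33.20°; offset = 7.3·tan 33.20° = 4.777 m.
Layer 2: sin θ = 0.384·sin 33.2°/0.268 = 0.7846, θ = 51.68°; offset = 24.2·tan 51.68° = 30.621 m.
Summing the layer offsets gives 35.398 m.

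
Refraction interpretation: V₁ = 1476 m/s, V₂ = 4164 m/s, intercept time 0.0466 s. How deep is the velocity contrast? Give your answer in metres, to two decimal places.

36.78 m

h = tᵢ·V₁·V₂ / (2·√(V₂²−V₁²)).
√(V₂²−V₁²) = √(4164² − 1476²) = 3893.6 m/s.
h = 0.0466 s × 1476 × 4164 / (2 × 3893.6) = 36.78 m.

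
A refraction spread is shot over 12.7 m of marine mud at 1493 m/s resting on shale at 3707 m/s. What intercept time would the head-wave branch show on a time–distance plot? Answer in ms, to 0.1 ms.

θ_c = arcsin(V₁/V₂) = arcsin(1493/3707) = 23.75°; cos θ_c = 0.9153.
tᵢ = 2h·cos θ_c / V₁ = 2·12.7·0.9153 / 1493 = 0.01557 s.

15.6 ms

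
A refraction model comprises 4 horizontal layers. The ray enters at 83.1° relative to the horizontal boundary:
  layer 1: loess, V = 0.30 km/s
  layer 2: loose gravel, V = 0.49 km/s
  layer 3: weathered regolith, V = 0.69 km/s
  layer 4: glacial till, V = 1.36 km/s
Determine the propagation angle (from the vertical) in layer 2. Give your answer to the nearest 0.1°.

11.3°

From the normal: θ₁ = 90° − 83.1° = 6.9°.
Snell's law across each interface conserves sin θ / V, so sin θ_2 = V_2·sin θ₁/V₁.
sin θ_2 = 0.49 × sin 6.9° / 0.30 = 0.1962.
θ_2 = arcsin 0.1962 = 11.32°.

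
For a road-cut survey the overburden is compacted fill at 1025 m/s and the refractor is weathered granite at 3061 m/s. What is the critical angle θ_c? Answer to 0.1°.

Critical incidence: sin θ_c = V₁/V₂ = 1025/3061 = 0.3349.
θ_c = arcsin 0.3349 = 19.56°.

19.6°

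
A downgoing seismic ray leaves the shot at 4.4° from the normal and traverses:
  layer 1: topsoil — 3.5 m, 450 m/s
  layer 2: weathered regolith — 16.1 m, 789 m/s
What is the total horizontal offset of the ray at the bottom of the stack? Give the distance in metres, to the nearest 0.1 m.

2.5 m

Apply Snell's law at each interface; in layer i the horizontal offset is hᵢ·tan θᵢ.
Layer 1: θ = 4.40°; offset = 3.5·tan 4.40° = 0.269 m.
Layer 2: sin θ = 789·sin 4.4°/450 = 0.1345, θ = 7.73°; offset = 16.1·tan 7.73° = 2.186 m.
Summing the layer offsets gives 2.455 m.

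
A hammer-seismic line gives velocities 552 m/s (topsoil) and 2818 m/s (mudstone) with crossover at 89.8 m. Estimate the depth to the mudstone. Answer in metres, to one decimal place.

36.8 m

x_cross = 2h·√((V₂+V₁)/(V₂−V₁)) → h = x_cross / (2·√((V₂+V₁)/(V₂−V₁))).
√((V₂+V₁)/(V₂−V₁)) = √((2818+552)/(2818−552)) = 1.2195.
h = 89.8 / (2·1.2195) = 36.82 m.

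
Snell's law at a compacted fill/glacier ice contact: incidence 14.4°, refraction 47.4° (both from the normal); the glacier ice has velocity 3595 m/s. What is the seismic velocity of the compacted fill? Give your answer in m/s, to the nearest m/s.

sin 14.4° = 0.2487; sin 47.4° = 0.7361.
V₁ = V₂·(sin θ₁/sin θ₂) = 3595·(0.2487/0.7361) = 1214.57 m/s.

1215 m/s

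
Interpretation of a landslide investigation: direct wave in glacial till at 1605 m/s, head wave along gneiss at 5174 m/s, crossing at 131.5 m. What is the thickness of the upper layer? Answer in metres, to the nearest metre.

48 m

x_cross = 2h·√((V₂+V₁)/(V₂−V₁)) → h = x_cross / (2·√((V₂+V₁)/(V₂−V₁))).
√((V₂+V₁)/(V₂−V₁)) = √((5174+1605)/(5174−1605)) = 1.3782.
h = 131.5 / (2·1.3782) = 47.71 m.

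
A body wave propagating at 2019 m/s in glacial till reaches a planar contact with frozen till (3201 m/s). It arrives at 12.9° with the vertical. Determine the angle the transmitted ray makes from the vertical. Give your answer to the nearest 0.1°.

20.7°

sin θ₁/V₁ = sin θ₂/V₂ ⇒ sin θ₂ = 3201·sin 12.9°/2019 = 3201·0.2233/2019 = 0.3539.
θ₂ = sin⁻¹(0.3539) = 20.73° (from vertical).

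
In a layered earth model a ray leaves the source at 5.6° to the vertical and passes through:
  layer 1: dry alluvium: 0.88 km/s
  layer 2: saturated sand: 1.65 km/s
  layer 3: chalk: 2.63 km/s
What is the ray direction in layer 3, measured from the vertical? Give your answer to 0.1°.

Snell's law across each interface conserves sin θ / V, so sin θ_3 = V_3·sin θ₁/V₁.
sin θ_3 = 2.63 × sin 5.6° / 0.88 = 0.2916.
θ_3 = 16.96° from the vertical.

17.0°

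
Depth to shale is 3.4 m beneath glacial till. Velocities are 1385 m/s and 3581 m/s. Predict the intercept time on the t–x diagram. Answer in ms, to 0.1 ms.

tᵢ = 2h·√(V₂²−V₁²)/(V₁V₂).
√(V₂²−V₁²) = √(3581²−1385²) = 3302.3 m/s.
tᵢ = 2·3.4·3302.3/(1385·3581) = 0.00453 s.

4.5 ms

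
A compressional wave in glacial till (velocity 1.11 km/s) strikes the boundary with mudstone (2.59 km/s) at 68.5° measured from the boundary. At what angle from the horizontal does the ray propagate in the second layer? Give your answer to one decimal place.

Convert to the normal: θ₁ = 90° − 68.5° = 21.5°.
sin θ₁/V₁ = sin θ₂/V₂ ⇒ sin θ₂ = 2.59·sin 21.5°/1.11 = 2.59·0.3665/1.11 = 0.8552.
θ₂ = arcsin 0.8552 = 58.78° from the normal.
From the interface: 90° − 58.78° = 31.22°.

31.2°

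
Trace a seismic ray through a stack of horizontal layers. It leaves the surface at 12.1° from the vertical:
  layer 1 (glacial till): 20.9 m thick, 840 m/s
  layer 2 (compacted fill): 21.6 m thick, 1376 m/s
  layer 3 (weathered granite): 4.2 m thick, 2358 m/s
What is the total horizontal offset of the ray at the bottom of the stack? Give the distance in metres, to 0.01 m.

15.43 m

Ray parameter p = sin 12.1° / 840 m/s = 2.4955e-04 s/m.
Layer 1: θ = 12.10°; offset = 20.9·tan 12.10° = 4.4806 m.
Layer 2: sin θ = p·1376 = 0.3434 → θ = 20.08°; offset = 21.6·tan 20.08° = 7.8971 m.
Layer 3: sin θ = p·2358 = 0.5884 → θ = 36.05°; offset = 4.2·tan 36.05° = 3.0566 m.
Σ offsets = 15.4342 m.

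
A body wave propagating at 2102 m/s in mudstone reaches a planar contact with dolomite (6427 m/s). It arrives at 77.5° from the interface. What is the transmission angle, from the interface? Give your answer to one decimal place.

48.6°

Angle from the normal: 90° − 77.5° = 12.5°.
Snell's law: sin θ₂ = (V₂/V₁)·sin θ₁ = (6427/2102)·sin 12.5° = 0.6618.
θ₂ = arcsin 0.6618 = 41.44° from the normal.
From the interface: 90° − 41.44° = 48.56°.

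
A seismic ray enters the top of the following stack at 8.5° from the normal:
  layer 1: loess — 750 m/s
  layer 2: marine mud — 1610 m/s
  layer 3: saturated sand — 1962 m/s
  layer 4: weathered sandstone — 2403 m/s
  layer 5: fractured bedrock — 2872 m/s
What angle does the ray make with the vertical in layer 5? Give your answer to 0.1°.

34.5°

Ray parameter p = sin 8.5° / 750 = 1.9708e-04 s/m.
sin θ_5 = p·V_5 = 1.9708e-04 × 2872 = 0.5660.
θ_5 = arcsin 0.5660 = 34.47°.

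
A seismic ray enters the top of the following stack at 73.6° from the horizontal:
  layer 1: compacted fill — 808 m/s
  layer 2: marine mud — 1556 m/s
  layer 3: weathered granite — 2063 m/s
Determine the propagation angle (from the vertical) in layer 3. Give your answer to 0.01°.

46.13°

From the normal: θ₁ = 90° − 73.6° = 16.4°.
Snell's law across each interface conserves sin θ / V, so sin θ_3 = V_3·sin θ₁/V₁.
sin θ_3 = 2063 × sin 16.4° / 808 = 0.7209.
θ_3 = 46.13° from the vertical.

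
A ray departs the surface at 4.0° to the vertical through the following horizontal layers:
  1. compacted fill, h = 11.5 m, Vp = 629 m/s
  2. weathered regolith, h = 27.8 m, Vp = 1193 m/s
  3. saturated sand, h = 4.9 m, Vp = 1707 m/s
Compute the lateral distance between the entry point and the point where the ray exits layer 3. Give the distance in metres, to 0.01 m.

5.46 m

Apply Snell's law at each interface; in layer i the horizontal offset is hᵢ·tan θᵢ.
Layer 1: θ = 4.00°; offset = 11.5·tan 4.00° = 0.8042 m.
Layer 2: sin θ = 1193·sin 4.0°/629 = 0.1323, θ = 7.60°; offset = 27.8·tan 7.60° = 3.7107 m.
Layer 3: sin θ = 1707·sin 4.0°/629 = 0.1893, θ = 10.91°; offset = 4.9·tan 10.91° = 0.9447 m.
Summing the layer offsets gives 5.4595 m.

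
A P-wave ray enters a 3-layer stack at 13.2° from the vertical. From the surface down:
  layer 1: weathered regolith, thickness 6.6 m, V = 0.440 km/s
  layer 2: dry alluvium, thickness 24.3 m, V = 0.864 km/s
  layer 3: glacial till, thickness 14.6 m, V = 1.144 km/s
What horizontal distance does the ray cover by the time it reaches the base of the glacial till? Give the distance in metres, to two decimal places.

24.51 m

Apply Snell's law at each interface; in layer i the horizontal offset is hᵢ·tan θᵢ.
Layer 1: θ = 13.20°; offset = 6.6·tan 13.20° = 1.5480 m.
Layer 2: sin θ = 0.864·sin 13.2°/0.440 = 0.4484, θ = 26.64°; offset = 24.3·tan 26.64° = 12.1903 m.
Layer 3: sin θ = 1.144·sin 13.2°/0.440 = 0.5937, θ = 36.42°; offset = 14.6·tan 36.42° = 10.7723 m.
Total horizontal offset = 24.5105 m.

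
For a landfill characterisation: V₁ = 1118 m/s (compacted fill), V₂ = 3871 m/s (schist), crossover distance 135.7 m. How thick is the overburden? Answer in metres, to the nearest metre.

x_cross = 2h·√((V₂+V₁)/(V₂−V₁)) → h = x_cross / (2·√((V₂+V₁)/(V₂−V₁))).
√((V₂+V₁)/(V₂−V₁)) = √((3871+1118)/(3871−1118)) = 1.3462.
h = 135.7 / (2·1.3462) = 50.40 m.

50 m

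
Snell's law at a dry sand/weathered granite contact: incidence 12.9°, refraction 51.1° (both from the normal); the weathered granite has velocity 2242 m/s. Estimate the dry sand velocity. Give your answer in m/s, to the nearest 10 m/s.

640 m/s

Snell's law: sin 12.9°/V₁ = sin 51.1°/V₂.
V₁ = V₂·sin 12.9°/sin 51.1° = 2242 × 0.2869 = 643.15 m/s.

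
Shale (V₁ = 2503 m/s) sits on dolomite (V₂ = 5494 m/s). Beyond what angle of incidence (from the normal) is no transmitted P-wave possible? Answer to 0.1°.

At critical incidence the refracted ray runs along the interface (θ₂ = 90°), so sin θ_c = V₁/V₂.
θ_c = arcsin(2503/5494) = arcsin 0.4556 = 27.10°.

27.1°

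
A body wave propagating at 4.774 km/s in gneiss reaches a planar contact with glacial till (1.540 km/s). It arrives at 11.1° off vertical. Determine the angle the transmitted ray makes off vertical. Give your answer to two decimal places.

3.56°

Snell's law: sin θ₂ = (V₂/V₁)·sin θ₁ = (1.540/4.774)·sin 11.1° = 0.0621.
θ₂ = sin⁻¹(0.0621) = 3.56° (from vertical).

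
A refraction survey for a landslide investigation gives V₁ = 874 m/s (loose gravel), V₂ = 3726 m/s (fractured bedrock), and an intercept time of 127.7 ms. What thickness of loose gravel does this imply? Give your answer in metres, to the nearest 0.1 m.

57.4 m

θ_c = arcsin(874/3726) = 13.57°; cos θ_c = 0.9721.
tᵢ = 2h cos θ_c/V₁ ⇒ h = tᵢ·V₁/(2 cos θ_c) = 0.1277·874/(2·0.9721) = 57.41 m.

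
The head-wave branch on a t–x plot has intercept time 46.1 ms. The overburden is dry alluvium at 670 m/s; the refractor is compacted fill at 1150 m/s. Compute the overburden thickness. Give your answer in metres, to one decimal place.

19.0 m

θ_c = arcsin(670/1150) = 35.63°; cos θ_c = 0.8128.
tᵢ = 2h cos θ_c/V₁ ⇒ h = tᵢ·V₁/(2 cos θ_c) = 0.0461·670/(2·0.8128) = 19.00 m.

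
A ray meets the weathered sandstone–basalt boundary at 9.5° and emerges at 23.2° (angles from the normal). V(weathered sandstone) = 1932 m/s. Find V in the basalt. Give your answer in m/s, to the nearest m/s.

4611 m/s

Snell's law: sin 9.5°/V₁ = sin 23.2°/V₂.
V₂ = V₁·sin 23.2°/sin 9.5° = 1932 × 2.3868 = 4611.37 m/s.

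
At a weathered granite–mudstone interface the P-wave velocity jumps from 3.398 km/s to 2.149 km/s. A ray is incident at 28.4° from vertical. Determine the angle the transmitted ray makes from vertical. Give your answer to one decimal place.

Snell's law: sin θ₂ = (V₂/V₁)·sin θ₁ = (2.149/3.398)·sin 28.4° = 0.3008.
θ₂ = sin⁻¹(0.3008) = 17.51° (from vertical).

17.5°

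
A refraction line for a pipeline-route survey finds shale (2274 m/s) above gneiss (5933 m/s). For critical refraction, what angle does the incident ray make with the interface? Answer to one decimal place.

At critical incidence the refracted ray runs along the interface (θ₂ = 90°), so sin θ_c = V₁/V₂.
θ_c = arcsin(2274/5933) = arcsin 0.3833 = 22.54°.
Measured from the interface: 90° − 22.54° = 67.46°.

67.5°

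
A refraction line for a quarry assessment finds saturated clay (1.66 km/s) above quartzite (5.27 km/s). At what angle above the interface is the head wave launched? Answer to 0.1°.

Critical incidence: sin θ_c = V₁/V₂ = 1.66/5.27 = 0.3150.
θ_c = arcsin 0.3150 = 18.36°.
Measured from the interface: 90° − 18.36° = 71.64°.

71.6°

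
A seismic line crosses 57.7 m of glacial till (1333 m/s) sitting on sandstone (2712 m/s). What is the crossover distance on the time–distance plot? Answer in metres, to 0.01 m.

θ_c = arcsin(1333/2712) = 29.44°, so cos θ_c = 0.8709 and tᵢ = 2h cos θ_c/V₁ = 0.0754 s.
At crossover x/V₁ = x/V₂ + tᵢ ⇒ x = tᵢ/(1/V₁ − 1/V₂) = 0.07539/(7.5019e-04 − 3.6873e-04) = 197.64 m.

197.64 m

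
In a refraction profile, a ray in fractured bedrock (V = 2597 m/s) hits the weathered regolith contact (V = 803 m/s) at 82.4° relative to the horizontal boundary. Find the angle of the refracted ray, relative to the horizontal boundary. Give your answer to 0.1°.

87.7°

Convert to the normal: θ₁ = 90° − 82.4° = 7.6°.
Snell's law: sin θ₂ = (V₂/V₁)·sin θ₁ = (803/2597)·sin 7.6° = 0.0409.
θ₂ = sin⁻¹(0.0409) = 2.34° (from vertical).
From the interface: 90° − 2.34° = 87.66°.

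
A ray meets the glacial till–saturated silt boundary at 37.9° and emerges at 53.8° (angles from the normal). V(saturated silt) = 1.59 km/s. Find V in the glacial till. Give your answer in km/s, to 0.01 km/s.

1.21 km/s

Snell's law: sin 37.9°/V₁ = sin 53.8°/V₂.
V₁ = V₂·sin 37.9°/sin 53.8° = 1.59 × 0.7612 = 1.21 km/s.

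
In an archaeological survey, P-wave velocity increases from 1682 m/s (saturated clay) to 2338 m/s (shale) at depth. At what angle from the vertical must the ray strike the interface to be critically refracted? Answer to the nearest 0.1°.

At critical incidence the refracted ray runs along the interface (θ₂ = 90°), so sin θ_c = V₁/V₂.
θ_c = arcsin(1682/2338) = arcsin 0.7194 = 46.01°.

46.0°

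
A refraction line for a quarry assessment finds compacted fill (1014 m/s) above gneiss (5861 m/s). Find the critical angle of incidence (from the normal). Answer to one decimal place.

10.0°

At critical incidence the refracted ray runs along the interface (θ₂ = 90°), so sin θ_c = V₁/V₂.
θ_c = arcsin(1014/5861) = arcsin 0.1730 = 9.96°.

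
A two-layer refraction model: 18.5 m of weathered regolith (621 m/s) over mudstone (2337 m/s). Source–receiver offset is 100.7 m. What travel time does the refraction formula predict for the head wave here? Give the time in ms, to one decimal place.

θ_c = arcsin(V₁/V₂) = arcsin(621/2337) = 15.41°, cos θ_c = 0.9640.
Intercept time tᵢ = 2h cos θ_c / V₁ = 2·18.5·0.9640/621 = 0.05744 s.
t = x/V₂ + tᵢ = 100.7/2337 + 0.05744 = 0.10053 s.

100.5 ms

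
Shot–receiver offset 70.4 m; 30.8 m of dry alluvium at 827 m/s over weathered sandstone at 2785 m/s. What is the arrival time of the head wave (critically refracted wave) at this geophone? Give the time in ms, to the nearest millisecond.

t = x/V₂ + 2h·√(V₂²−V₁²)/(V₁V₂).
√(V₂²−V₁²) = √(2785²−827²) = 2659.4 m/s; delay term = 2·30.8·2659.4/(827·2785) = 0.07113 s.
t = 70.4/2785 + 0.07113 = 0.09640 s.

96 ms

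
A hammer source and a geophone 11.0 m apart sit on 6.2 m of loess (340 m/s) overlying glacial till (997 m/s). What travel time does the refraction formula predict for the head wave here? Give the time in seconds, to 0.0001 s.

t = x/V₂ + 2h·√(V₂²−V₁²)/(V₁V₂).
√(V₂²−V₁²) = √(997²−340²) = 937.2 m/s; delay term = 2·6.2·937.2/(340·997) = 0.03428 s.
t = 11.0/997 + 0.03428 = 0.04532 s.

0.0453 s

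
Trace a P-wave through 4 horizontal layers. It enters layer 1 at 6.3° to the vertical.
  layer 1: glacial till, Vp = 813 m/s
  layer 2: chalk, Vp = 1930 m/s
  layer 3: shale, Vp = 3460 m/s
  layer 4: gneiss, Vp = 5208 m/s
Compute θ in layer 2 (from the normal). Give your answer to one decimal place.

15.1°

Ray parameter p = sin 6.3° / 813 = 1.3497e-04 s/m.
sin θ_2 = p·V_2 = 1.3497e-04 × 1930 = 0.2605.
θ_2 = 15.10° from the vertical.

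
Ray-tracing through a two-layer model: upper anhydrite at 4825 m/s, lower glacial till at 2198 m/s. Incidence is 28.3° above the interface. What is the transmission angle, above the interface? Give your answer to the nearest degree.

Convert to the normal: θ₁ = 90° − 28.3° = 61.7°.
sin θ₁/V₁ = sin θ₂/V₂ ⇒ sin θ₂ = 2198·sin 61.7°/4825 = 2198·0.8805/4825 = 0.4011.
θ₂ = arcsin 0.4011 = 23.65° from the normal.
From the interface: 90° − 23.65° = 66.35°.

66°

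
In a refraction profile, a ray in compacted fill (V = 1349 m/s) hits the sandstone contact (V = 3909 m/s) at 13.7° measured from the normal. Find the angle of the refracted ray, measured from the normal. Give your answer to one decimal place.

sin θ₁/V₁ = sin θ₂/V₂ ⇒ sin θ₂ = 3909·sin 13.7°/1349 = 3909·0.2368/1349 = 0.6863.
θ₂ = sin⁻¹(0.6863) = 43.34° (from vertical).

43.3°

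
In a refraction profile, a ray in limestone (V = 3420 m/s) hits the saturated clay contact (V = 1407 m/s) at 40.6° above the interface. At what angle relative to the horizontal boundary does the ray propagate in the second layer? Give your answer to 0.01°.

71.80°

Convert to the normal: θ₁ = 90° − 40.6° = 49.4°.
sin θ₁/V₁ = sin θ₂/V₂ ⇒ sin θ₂ = 1407·sin 49.4°/3420 = 1407·0.7593/3420 = 0.3124.
θ₂ = sin⁻¹(0.3124) = 18.20° (from vertical).
From the interface: 90° − 18.20° = 71.80°.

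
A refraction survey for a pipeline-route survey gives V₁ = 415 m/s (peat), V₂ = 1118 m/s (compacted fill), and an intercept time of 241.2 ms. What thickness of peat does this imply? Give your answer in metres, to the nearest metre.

h = tᵢ·V₁·V₂ / (2·√(V₂²−V₁²)).
√(V₂²−V₁²) = √(1118² − 415²) = 1038.1 m/s.
h = 0.2412 s × 415 × 1118 / (2 × 1038.1) = 53.90 m.

54 m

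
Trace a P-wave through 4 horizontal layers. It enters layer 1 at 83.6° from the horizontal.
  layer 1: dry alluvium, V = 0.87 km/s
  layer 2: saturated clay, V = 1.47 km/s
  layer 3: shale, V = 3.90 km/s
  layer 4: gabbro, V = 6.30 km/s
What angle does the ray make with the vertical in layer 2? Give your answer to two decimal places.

10.86°

From the normal: θ₁ = 90° − 83.6° = 6.4°.
Ray parameter p = sin 6.4° / 0.87 = 1.2813e-01 s/km.
sin θ_2 = p·V_2 = 1.2813e-01 × 1.47 = 0.1883.
θ_2 = 10.86° from the vertical.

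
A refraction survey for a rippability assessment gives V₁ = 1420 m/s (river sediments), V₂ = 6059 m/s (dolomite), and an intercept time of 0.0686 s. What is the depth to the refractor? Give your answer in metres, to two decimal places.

50.10 m

θ_c = arcsin(1420/6059) = 13.55°; cos θ_c = 0.9721.
tᵢ = 2h cos θ_c/V₁ ⇒ h = tᵢ·V₁/(2 cos θ_c) = 0.0686·1420/(2·0.9721) = 50.10 m.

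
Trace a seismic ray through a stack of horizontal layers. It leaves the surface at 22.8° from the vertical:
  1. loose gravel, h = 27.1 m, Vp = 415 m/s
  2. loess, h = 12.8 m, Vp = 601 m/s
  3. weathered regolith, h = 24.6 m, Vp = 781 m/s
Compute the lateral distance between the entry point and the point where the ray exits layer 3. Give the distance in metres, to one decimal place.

46.3 m

Apply Snell's law at each interface; in layer i the horizontal offset is hᵢ·tan θᵢ.
Layer 1: θ = 22.80°; offset = 27.1·tan 22.80° = 11.392 m.
Layer 2: sin θ = 601·sin 22.8°/415 = 0.5612, θ = 34.14°; offset = 12.8·tan 34.14° = 8.679 m.
Layer 3: sin θ = 781·sin 22.8°/415 = 0.7293, θ = 46.83°; offset = 24.6·tan 46.83° = 26.220 m.
Total horizontal offset = 46.291 m.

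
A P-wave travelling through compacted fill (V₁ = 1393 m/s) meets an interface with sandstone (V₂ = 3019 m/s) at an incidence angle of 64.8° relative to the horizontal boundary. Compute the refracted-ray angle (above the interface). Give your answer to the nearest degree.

23°

Angle from the normal: 90° − 64.8° = 25.2°.
sin θ₁/V₁ = sin θ₂/V₂ ⇒ sin θ₂ = 3019·sin 25.2°/1393 = 3019·0.4258/1393 = 0.9228.
θ₂ = arcsin 0.9228 = 67.34° from the normal.
From the interface: 90° − 67.34° = 22.66°.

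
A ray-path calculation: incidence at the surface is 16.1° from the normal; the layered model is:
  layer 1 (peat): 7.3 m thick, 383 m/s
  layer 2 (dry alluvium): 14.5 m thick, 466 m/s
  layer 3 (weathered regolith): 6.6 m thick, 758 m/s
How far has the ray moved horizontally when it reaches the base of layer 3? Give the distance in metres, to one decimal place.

11.6 m

Apply Snell's law at each interface; in layer i the horizontal offset is hᵢ·tan θᵢ.
Layer 1: θ = 16.10°; offset = 7.3·tan 16.10° = 2.107 m.
Layer 2: sin θ = 466·sin 16.1°/383 = 0.3374, θ = 19.72°; offset = 14.5·tan 19.72° = 5.197 m.
Layer 3: sin θ = 758·sin 16.1°/383 = 0.5488, θ = 33.29°; offset = 6.6·tan 33.29° = 4.333 m.
Summing the layer offsets gives 11.638 m.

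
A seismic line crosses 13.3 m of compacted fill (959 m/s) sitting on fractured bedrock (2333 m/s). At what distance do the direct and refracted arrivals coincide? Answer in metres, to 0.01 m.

x_cross = 2h·√((V₂+V₁)/(V₂−V₁)).
(V₂+V₁)/(V₂−V₁) = (2333+959)/(2333−959) = 2.3959; √ = 1.5479.
x_cross = 2·13.3·1.5479 = 41.17 m.

41.17 m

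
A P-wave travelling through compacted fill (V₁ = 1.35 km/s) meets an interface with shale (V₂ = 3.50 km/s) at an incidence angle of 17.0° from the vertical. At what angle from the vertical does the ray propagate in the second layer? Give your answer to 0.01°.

49.29°

sin θ₁/V₁ = sin θ₂/V₂ ⇒ sin θ₂ = 3.50·sin 17.0°/1.35 = 3.50·0.2924/1.35 = 0.7580.
θ₂ = sin⁻¹(0.7580) = 49.29° (from vertical).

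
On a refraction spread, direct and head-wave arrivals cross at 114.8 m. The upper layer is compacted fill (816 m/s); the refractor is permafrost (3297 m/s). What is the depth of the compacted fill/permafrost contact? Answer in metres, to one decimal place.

44.6 m

x_cross = 2h·√((V₂+V₁)/(V₂−V₁)) → h = x_cross / (2·√((V₂+V₁)/(V₂−V₁))).
√((V₂+V₁)/(V₂−V₁)) = √((3297+816)/(3297−816)) = 1.2876.
h = 114.8 / (2·1.2876) = 44.58 m.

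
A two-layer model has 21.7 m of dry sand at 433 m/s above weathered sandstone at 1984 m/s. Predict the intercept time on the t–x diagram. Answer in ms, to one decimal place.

97.8 ms

θ_c = arcsin(V₁/V₂) = arcsin(433/1984) = 12.61°; cos θ_c = 0.9759.
tᵢ = 2h·cos θ_c / V₁ = 2·21.7·0.9759 / 433 = 0.09781 s.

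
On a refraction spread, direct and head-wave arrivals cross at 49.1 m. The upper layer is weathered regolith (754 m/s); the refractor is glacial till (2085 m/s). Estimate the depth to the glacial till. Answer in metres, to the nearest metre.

17 m

x_cross = 2h·√((V₂+V₁)/(V₂−V₁)) → h = x_cross / (2·√((V₂+V₁)/(V₂−V₁))).
√((V₂+V₁)/(V₂−V₁)) = √((2085+754)/(2085−754)) = 1.4605.
h = 49.1 / (2·1.4605) = 16.81 m.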